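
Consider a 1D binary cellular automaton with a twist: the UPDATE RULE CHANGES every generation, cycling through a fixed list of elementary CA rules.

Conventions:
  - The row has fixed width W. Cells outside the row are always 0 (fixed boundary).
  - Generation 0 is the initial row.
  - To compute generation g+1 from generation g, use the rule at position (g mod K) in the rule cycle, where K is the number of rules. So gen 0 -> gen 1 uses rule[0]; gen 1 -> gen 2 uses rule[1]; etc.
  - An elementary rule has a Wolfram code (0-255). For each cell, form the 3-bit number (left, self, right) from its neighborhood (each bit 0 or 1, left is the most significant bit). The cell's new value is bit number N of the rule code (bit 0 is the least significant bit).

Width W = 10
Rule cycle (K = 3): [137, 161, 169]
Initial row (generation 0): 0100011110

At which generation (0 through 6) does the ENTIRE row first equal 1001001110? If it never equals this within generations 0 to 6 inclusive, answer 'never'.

Answer: never

Derivation:
Gen 0: 0100011110
Gen 1 (rule 137): 0001011100
Gen 2 (rule 161): 1100101001
Gen 3 (rule 169): 1000010000
Gen 4 (rule 137): 0011000111
Gen 5 (rule 161): 1000010010
Gen 6 (rule 169): 0011000000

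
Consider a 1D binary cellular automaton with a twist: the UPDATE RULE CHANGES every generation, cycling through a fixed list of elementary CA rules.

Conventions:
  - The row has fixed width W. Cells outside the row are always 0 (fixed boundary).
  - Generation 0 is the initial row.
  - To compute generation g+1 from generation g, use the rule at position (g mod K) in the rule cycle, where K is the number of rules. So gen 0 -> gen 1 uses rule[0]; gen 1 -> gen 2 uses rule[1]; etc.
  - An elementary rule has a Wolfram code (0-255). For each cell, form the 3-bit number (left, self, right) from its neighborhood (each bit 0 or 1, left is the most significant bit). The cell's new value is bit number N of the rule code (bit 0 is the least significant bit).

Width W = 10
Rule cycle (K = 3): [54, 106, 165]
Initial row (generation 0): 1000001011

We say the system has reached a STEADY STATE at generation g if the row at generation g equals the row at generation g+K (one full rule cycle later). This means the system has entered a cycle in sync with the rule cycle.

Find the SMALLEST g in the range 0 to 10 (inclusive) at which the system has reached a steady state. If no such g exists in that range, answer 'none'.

Gen 0: 1000001011
Gen 1 (rule 54): 1100011100
Gen 2 (rule 106): 1100110100
Gen 3 (rule 165): 0000001101
Gen 4 (rule 54): 0000010011
Gen 5 (rule 106): 0000100111
Gen 6 (rule 165): 1110100010
Gen 7 (rule 54): 0001110111
Gen 8 (rule 106): 0011011101
Gen 9 (rule 165): 1000101011
Gen 10 (rule 54): 1101111100
Gen 11 (rule 106): 1111000100
Gen 12 (rule 165): 0110010101
Gen 13 (rule 54): 1001111111

Answer: none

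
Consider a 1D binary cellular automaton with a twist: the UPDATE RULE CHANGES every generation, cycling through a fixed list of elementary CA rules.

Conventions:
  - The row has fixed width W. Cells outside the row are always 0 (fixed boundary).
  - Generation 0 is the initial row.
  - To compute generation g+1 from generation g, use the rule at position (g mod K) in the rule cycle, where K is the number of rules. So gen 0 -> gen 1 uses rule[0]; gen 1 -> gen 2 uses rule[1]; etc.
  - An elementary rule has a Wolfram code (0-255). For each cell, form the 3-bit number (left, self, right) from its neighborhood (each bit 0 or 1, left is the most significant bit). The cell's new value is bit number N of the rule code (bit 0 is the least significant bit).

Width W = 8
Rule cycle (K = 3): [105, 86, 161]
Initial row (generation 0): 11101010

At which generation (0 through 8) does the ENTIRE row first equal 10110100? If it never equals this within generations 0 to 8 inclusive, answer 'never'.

Answer: 1

Derivation:
Gen 0: 11101010
Gen 1 (rule 105): 10110100
Gen 2 (rule 86): 10010110
Gen 3 (rule 161): 00001000
Gen 4 (rule 105): 11100011
Gen 5 (rule 86): 00110101
Gen 6 (rule 161): 10001010
Gen 7 (rule 105): 00100100
Gen 8 (rule 86): 01111110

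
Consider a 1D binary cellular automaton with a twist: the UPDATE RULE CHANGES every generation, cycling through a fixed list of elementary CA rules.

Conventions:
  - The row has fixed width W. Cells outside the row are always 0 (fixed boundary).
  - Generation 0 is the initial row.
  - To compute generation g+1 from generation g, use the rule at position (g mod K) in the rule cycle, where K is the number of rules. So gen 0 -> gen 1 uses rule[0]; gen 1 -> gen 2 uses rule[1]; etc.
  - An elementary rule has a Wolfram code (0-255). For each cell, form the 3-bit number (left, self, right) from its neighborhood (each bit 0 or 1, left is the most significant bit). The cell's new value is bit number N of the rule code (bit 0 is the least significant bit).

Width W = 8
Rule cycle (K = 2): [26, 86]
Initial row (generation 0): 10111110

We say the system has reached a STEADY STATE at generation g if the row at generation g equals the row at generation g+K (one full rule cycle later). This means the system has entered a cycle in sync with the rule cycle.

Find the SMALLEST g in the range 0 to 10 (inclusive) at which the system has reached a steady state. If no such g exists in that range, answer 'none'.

Answer: 2

Derivation:
Gen 0: 10111110
Gen 1 (rule 26): 00100001
Gen 2 (rule 86): 01110011
Gen 3 (rule 26): 11001110
Gen 4 (rule 86): 01110011
Gen 5 (rule 26): 11001110
Gen 6 (rule 86): 01110011
Gen 7 (rule 26): 11001110
Gen 8 (rule 86): 01110011
Gen 9 (rule 26): 11001110
Gen 10 (rule 86): 01110011
Gen 11 (rule 26): 11001110
Gen 12 (rule 86): 01110011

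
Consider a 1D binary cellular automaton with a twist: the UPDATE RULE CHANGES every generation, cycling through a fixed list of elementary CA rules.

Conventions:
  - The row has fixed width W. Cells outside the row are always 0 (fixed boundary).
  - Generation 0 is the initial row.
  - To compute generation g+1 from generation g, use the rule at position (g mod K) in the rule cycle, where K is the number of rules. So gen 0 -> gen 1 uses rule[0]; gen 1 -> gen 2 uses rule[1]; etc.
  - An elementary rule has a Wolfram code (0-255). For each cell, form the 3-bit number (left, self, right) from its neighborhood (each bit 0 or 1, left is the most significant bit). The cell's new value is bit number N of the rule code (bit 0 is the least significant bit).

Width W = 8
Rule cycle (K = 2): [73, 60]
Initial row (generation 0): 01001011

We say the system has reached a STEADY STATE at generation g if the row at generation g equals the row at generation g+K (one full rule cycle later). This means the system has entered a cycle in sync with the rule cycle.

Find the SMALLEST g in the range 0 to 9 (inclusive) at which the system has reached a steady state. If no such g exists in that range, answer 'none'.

Gen 0: 01001011
Gen 1 (rule 73): 00000011
Gen 2 (rule 60): 00000010
Gen 3 (rule 73): 11111000
Gen 4 (rule 60): 10000100
Gen 5 (rule 73): 00110001
Gen 6 (rule 60): 00101001
Gen 7 (rule 73): 10000000
Gen 8 (rule 60): 11000000
Gen 9 (rule 73): 11011111
Gen 10 (rule 60): 10110000
Gen 11 (rule 73): 00110111

Answer: none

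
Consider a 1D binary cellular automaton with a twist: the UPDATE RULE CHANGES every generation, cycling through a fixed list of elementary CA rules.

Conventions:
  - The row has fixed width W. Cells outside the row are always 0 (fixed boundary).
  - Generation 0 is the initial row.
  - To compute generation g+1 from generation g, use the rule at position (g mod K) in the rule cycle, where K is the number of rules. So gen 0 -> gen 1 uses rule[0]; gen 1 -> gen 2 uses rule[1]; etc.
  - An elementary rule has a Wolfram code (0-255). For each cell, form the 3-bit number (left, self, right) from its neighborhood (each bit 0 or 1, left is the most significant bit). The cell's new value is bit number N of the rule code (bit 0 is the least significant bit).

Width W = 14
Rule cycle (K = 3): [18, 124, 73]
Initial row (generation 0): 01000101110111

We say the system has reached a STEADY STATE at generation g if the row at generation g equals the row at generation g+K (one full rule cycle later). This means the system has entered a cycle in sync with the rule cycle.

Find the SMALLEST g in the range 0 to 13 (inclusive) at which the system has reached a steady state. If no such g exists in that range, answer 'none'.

Answer: 10

Derivation:
Gen 0: 01000101110111
Gen 1 (rule 18): 10101000000000
Gen 2 (rule 124): 11111100000000
Gen 3 (rule 73): 10000101111111
Gen 4 (rule 18): 01001000000000
Gen 5 (rule 124): 01101100000000
Gen 6 (rule 73): 01101101111111
Gen 7 (rule 18): 10000000000000
Gen 8 (rule 124): 11000000000000
Gen 9 (rule 73): 11011111111111
Gen 10 (rule 18): 00000000000000
Gen 11 (rule 124): 00000000000000
Gen 12 (rule 73): 11111111111111
Gen 13 (rule 18): 00000000000000
Gen 14 (rule 124): 00000000000000
Gen 15 (rule 73): 11111111111111
Gen 16 (rule 18): 00000000000000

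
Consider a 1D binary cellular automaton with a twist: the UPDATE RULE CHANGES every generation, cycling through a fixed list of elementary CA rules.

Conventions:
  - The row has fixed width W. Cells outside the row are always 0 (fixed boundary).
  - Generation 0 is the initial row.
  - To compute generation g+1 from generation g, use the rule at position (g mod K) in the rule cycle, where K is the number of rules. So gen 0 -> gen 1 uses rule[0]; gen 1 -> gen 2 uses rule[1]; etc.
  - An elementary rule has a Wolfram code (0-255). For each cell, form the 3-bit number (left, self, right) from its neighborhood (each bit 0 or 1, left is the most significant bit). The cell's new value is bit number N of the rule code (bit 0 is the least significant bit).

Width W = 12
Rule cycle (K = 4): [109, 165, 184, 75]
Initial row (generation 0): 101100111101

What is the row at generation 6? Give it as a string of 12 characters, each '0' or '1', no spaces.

Answer: 110010000000

Derivation:
Gen 0: 101100111101
Gen 1 (rule 109): 111100100111
Gen 2 (rule 165): 011000100010
Gen 3 (rule 184): 010100010001
Gen 4 (rule 75): 100001100110
Gen 5 (rule 109): 101101100110
Gen 6 (rule 165): 110010000000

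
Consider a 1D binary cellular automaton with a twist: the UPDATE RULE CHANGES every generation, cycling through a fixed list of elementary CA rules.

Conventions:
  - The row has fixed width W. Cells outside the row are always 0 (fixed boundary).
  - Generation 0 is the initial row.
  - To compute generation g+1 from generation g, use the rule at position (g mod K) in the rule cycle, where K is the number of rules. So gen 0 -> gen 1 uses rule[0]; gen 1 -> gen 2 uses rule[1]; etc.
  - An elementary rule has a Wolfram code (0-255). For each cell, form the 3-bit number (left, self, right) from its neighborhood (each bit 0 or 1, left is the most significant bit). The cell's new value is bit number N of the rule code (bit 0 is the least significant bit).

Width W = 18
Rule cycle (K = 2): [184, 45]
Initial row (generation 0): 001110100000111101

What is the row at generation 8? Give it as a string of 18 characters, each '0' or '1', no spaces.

Gen 0: 001110100000111101
Gen 1 (rule 184): 001101010000111010
Gen 2 (rule 45): 101011110110100110
Gen 3 (rule 184): 010111101101010101
Gen 4 (rule 45): 011100011011111111
Gen 5 (rule 184): 011010010111111110
Gen 6 (rule 45): 010110011100000000
Gen 7 (rule 184): 001101011010000000
Gen 8 (rule 45): 101011110110111111

Answer: 101011110110111111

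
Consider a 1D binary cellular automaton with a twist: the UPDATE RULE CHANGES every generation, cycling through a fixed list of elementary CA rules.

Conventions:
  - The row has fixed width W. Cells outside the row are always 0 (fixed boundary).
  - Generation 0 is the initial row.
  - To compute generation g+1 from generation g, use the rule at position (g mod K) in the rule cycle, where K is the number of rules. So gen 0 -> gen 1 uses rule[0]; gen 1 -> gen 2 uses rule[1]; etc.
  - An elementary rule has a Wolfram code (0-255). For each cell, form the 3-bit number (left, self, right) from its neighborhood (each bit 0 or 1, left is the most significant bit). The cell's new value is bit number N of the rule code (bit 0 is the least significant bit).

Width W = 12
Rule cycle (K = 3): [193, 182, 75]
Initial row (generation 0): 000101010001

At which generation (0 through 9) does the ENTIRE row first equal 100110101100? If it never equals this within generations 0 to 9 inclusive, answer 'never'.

Gen 0: 000101010001
Gen 1 (rule 193): 110000000100
Gen 2 (rule 182): 001000001110
Gen 3 (rule 75): 110011111010
Gen 4 (rule 193): 010001111000
Gen 5 (rule 182): 111010110100
Gen 6 (rule 75): 101000110001
Gen 7 (rule 193): 000010010100
Gen 8 (rule 182): 000111111110
Gen 9 (rule 75): 111100000010

Answer: never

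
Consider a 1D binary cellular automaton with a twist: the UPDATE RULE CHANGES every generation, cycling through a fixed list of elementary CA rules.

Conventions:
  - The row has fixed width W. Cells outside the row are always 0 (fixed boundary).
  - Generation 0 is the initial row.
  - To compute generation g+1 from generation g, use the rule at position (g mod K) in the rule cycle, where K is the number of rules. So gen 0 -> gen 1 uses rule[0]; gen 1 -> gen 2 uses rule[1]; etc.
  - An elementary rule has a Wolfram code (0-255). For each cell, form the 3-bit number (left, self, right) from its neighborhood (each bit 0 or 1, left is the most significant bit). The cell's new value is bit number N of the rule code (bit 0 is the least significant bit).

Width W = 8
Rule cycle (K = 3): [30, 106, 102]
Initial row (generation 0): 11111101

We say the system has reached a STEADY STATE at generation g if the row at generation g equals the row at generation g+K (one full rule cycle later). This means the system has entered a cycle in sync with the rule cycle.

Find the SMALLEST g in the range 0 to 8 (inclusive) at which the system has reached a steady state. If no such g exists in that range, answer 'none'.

Gen 0: 11111101
Gen 1 (rule 30): 10000001
Gen 2 (rule 106): 00000010
Gen 3 (rule 102): 00000110
Gen 4 (rule 30): 00001101
Gen 5 (rule 106): 00011110
Gen 6 (rule 102): 00100010
Gen 7 (rule 30): 01110111
Gen 8 (rule 106): 11011101
Gen 9 (rule 102): 01100111
Gen 10 (rule 30): 11011100
Gen 11 (rule 106): 11110100

Answer: none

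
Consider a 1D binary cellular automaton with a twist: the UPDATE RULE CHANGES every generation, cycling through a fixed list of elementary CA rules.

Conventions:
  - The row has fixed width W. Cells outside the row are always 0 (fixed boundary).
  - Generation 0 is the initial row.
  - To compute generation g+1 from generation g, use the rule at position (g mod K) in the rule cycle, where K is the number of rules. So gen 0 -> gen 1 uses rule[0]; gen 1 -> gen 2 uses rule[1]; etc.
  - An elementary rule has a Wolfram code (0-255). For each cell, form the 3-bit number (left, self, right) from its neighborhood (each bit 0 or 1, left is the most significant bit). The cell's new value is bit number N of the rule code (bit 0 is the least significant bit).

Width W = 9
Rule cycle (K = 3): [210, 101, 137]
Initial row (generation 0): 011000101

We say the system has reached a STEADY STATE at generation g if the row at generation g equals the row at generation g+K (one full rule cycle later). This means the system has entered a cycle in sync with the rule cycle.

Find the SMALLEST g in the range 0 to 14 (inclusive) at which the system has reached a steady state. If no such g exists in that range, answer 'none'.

Answer: none

Derivation:
Gen 0: 011000101
Gen 1 (rule 210): 101101000
Gen 2 (rule 101): 110111011
Gen 3 (rule 137): 100110010
Gen 4 (rule 210): 011011101
Gen 5 (rule 101): 001100111
Gen 6 (rule 137): 101000110
Gen 7 (rule 210): 000101011
Gen 8 (rule 101): 110111101
Gen 9 (rule 137): 100111000
Gen 10 (rule 210): 011011100
Gen 11 (rule 101): 001100101
Gen 12 (rule 137): 101000000
Gen 13 (rule 210): 000100000
Gen 14 (rule 101): 110101111
Gen 15 (rule 137): 100001110
Gen 16 (rule 210): 010010111
Gen 17 (rule 101): 010011001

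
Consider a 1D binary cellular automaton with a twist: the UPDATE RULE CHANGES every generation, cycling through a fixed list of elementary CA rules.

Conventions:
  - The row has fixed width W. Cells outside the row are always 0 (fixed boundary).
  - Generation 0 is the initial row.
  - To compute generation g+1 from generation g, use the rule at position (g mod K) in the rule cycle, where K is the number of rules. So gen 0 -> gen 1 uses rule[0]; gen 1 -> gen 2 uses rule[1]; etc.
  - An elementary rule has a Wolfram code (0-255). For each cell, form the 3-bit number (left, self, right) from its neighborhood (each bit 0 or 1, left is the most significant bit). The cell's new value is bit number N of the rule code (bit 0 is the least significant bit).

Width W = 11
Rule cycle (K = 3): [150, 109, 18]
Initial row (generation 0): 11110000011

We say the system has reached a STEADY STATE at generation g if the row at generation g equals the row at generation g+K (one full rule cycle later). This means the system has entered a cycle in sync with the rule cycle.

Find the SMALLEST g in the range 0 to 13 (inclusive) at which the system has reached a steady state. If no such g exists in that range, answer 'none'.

Gen 0: 11110000011
Gen 1 (rule 150): 01101000100
Gen 2 (rule 109): 01111010101
Gen 3 (rule 18): 10000000000
Gen 4 (rule 150): 11000000000
Gen 5 (rule 109): 11011111111
Gen 6 (rule 18): 00000000000
Gen 7 (rule 150): 00000000000
Gen 8 (rule 109): 11111111111
Gen 9 (rule 18): 00000000000
Gen 10 (rule 150): 00000000000
Gen 11 (rule 109): 11111111111
Gen 12 (rule 18): 00000000000
Gen 13 (rule 150): 00000000000
Gen 14 (rule 109): 11111111111
Gen 15 (rule 18): 00000000000
Gen 16 (rule 150): 00000000000

Answer: 6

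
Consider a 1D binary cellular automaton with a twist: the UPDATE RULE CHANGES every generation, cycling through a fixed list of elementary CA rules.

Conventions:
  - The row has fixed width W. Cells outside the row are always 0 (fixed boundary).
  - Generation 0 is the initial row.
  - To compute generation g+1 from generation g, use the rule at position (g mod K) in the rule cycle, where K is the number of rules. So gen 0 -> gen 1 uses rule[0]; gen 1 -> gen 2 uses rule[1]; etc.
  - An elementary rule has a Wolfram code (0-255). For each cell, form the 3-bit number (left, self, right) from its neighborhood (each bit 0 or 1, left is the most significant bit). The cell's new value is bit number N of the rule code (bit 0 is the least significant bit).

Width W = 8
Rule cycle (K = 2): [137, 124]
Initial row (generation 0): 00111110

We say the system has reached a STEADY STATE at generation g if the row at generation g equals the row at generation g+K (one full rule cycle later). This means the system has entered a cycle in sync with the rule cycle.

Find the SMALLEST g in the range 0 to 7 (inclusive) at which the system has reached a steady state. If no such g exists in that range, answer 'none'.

Gen 0: 00111110
Gen 1 (rule 137): 10111100
Gen 2 (rule 124): 11100110
Gen 3 (rule 137): 11000100
Gen 4 (rule 124): 11100110
Gen 5 (rule 137): 11000100
Gen 6 (rule 124): 11100110
Gen 7 (rule 137): 11000100
Gen 8 (rule 124): 11100110
Gen 9 (rule 137): 11000100

Answer: 2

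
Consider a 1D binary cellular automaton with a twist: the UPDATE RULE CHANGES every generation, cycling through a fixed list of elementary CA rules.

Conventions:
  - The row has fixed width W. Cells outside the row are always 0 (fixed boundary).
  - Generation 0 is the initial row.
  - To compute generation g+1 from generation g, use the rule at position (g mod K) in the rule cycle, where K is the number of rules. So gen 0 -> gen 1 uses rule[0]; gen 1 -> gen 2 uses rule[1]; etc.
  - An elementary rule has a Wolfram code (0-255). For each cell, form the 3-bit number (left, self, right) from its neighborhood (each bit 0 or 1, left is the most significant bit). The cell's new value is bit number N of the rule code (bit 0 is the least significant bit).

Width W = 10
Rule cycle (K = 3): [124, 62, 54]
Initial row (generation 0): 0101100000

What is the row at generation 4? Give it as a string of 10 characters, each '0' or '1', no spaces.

Answer: 0011010110

Derivation:
Gen 0: 0101100000
Gen 1 (rule 124): 0111110000
Gen 2 (rule 62): 1100001000
Gen 3 (rule 54): 0010011100
Gen 4 (rule 124): 0011010110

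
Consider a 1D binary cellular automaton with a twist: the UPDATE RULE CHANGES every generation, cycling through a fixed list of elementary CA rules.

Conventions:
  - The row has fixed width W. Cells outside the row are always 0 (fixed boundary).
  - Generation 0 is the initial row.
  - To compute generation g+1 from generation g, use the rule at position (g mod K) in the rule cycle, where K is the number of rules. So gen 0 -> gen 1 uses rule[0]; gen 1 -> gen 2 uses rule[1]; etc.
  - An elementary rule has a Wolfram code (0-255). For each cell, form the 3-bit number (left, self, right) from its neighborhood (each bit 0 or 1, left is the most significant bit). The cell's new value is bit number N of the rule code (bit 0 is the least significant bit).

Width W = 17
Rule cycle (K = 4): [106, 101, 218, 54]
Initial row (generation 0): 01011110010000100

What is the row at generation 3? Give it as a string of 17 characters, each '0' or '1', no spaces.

Answer: 11001111101100011

Derivation:
Gen 0: 01011110010000100
Gen 1 (rule 106): 10110010100001000
Gen 2 (rule 101): 11010011101101011
Gen 3 (rule 218): 11001111101100011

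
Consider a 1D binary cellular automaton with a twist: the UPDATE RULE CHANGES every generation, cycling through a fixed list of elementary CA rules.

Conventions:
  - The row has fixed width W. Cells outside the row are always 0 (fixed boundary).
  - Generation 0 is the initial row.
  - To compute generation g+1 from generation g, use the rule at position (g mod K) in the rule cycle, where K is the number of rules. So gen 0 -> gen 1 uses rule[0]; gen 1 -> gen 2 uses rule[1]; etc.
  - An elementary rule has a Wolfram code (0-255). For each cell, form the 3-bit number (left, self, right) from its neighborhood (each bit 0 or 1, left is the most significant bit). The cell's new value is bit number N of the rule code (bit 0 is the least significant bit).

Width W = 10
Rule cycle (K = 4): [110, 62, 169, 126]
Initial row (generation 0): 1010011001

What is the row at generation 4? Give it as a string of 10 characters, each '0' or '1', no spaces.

Gen 0: 1010011001
Gen 1 (rule 110): 1110111011
Gen 2 (rule 62): 1001100110
Gen 3 (rule 169): 0001000100
Gen 4 (rule 126): 0011101110

Answer: 0011101110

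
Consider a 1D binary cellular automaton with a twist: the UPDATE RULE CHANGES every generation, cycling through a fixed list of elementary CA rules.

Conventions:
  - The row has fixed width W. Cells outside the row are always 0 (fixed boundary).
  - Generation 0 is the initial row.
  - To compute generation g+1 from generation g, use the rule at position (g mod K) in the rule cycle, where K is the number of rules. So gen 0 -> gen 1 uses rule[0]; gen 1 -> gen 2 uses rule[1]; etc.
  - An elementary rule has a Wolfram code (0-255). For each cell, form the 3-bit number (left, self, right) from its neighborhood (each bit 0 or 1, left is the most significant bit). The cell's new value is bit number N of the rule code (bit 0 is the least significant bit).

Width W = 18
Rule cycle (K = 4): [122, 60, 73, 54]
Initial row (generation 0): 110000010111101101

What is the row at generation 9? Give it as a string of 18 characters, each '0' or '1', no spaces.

Gen 0: 110000010111101101
Gen 1 (rule 122): 111000101100111110
Gen 2 (rule 60): 100100111010100001
Gen 3 (rule 73): 000000101000001100
Gen 4 (rule 54): 000001111100010010
Gen 5 (rule 122): 000011000110101101
Gen 6 (rule 60): 000010100101111011
Gen 7 (rule 73): 111000000001001011
Gen 8 (rule 54): 000100000011111100
Gen 9 (rule 122): 001010000110000110

Answer: 001010000110000110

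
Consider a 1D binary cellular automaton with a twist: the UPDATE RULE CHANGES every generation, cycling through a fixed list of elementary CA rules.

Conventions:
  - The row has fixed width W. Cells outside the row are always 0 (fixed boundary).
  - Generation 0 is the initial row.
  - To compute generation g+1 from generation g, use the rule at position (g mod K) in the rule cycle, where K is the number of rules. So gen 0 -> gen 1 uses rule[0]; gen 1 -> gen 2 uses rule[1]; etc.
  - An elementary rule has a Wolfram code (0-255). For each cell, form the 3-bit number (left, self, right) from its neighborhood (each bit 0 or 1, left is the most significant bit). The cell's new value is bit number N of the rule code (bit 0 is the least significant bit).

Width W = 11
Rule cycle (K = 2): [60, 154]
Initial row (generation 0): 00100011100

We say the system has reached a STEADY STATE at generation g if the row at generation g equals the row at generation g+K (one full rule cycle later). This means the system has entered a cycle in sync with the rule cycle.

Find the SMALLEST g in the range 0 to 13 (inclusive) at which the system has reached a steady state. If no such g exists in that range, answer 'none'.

Gen 0: 00100011100
Gen 1 (rule 60): 00110010010
Gen 2 (rule 154): 01101101101
Gen 3 (rule 60): 01011011011
Gen 4 (rule 154): 10010010010
Gen 5 (rule 60): 11011011011
Gen 6 (rule 154): 10010010010
Gen 7 (rule 60): 11011011011
Gen 8 (rule 154): 10010010010
Gen 9 (rule 60): 11011011011
Gen 10 (rule 154): 10010010010
Gen 11 (rule 60): 11011011011
Gen 12 (rule 154): 10010010010
Gen 13 (rule 60): 11011011011
Gen 14 (rule 154): 10010010010
Gen 15 (rule 60): 11011011011

Answer: 4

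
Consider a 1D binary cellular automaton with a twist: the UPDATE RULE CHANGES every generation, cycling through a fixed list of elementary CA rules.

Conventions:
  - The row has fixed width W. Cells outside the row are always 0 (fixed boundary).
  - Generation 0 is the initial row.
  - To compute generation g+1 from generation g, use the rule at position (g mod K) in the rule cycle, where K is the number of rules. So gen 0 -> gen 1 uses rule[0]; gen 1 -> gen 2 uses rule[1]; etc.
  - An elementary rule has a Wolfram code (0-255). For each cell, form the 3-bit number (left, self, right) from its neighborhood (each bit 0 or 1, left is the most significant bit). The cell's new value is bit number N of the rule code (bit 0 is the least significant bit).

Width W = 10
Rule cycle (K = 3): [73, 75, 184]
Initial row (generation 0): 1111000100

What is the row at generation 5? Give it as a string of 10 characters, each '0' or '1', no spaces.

Gen 0: 1111000100
Gen 1 (rule 73): 1001010001
Gen 2 (rule 75): 0010000110
Gen 3 (rule 184): 0001000101
Gen 4 (rule 73): 1100010000
Gen 5 (rule 75): 1101100111

Answer: 1101100111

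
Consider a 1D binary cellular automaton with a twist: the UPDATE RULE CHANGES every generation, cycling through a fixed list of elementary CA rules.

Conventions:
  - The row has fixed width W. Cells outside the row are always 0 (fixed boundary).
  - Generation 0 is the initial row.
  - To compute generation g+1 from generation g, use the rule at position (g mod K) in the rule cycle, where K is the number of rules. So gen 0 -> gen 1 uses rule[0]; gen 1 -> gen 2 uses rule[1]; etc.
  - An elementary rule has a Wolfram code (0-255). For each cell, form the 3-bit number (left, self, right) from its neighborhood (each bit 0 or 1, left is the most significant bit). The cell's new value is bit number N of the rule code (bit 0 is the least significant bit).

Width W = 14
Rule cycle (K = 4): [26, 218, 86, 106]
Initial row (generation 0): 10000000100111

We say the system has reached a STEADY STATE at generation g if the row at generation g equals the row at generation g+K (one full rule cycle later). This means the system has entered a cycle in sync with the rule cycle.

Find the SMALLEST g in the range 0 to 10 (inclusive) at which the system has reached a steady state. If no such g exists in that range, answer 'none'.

Gen 0: 10000000100111
Gen 1 (rule 26): 01000001011100
Gen 2 (rule 218): 10100010011110
Gen 3 (rule 86): 10110111100011
Gen 4 (rule 106): 01111100100111
Gen 5 (rule 26): 11000011011100
Gen 6 (rule 218): 11100111011110
Gen 7 (rule 86): 00111001000011
Gen 8 (rule 106): 01101010000111
Gen 9 (rule 26): 11000001001100
Gen 10 (rule 218): 11100010111110
Gen 11 (rule 86): 00110110000011
Gen 12 (rule 106): 01111110000111
Gen 13 (rule 26): 11000001001100
Gen 14 (rule 218): 11100010111110

Answer: 9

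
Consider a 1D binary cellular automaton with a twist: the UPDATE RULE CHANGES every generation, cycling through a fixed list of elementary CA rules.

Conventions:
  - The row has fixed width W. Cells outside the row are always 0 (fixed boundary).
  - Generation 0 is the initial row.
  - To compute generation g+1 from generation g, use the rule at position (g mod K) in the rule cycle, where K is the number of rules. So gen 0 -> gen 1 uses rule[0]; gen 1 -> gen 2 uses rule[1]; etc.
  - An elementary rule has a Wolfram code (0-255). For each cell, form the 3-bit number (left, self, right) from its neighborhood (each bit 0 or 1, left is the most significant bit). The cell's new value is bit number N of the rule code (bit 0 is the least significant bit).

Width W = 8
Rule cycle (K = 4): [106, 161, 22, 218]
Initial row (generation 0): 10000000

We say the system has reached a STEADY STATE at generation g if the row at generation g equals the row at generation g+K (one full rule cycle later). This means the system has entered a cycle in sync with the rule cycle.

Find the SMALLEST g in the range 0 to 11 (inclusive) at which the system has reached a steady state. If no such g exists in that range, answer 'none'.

Answer: 1

Derivation:
Gen 0: 10000000
Gen 1 (rule 106): 00000000
Gen 2 (rule 161): 11111111
Gen 3 (rule 22): 00000000
Gen 4 (rule 218): 00000000
Gen 5 (rule 106): 00000000
Gen 6 (rule 161): 11111111
Gen 7 (rule 22): 00000000
Gen 8 (rule 218): 00000000
Gen 9 (rule 106): 00000000
Gen 10 (rule 161): 11111111
Gen 11 (rule 22): 00000000
Gen 12 (rule 218): 00000000
Gen 13 (rule 106): 00000000
Gen 14 (rule 161): 11111111
Gen 15 (rule 22): 00000000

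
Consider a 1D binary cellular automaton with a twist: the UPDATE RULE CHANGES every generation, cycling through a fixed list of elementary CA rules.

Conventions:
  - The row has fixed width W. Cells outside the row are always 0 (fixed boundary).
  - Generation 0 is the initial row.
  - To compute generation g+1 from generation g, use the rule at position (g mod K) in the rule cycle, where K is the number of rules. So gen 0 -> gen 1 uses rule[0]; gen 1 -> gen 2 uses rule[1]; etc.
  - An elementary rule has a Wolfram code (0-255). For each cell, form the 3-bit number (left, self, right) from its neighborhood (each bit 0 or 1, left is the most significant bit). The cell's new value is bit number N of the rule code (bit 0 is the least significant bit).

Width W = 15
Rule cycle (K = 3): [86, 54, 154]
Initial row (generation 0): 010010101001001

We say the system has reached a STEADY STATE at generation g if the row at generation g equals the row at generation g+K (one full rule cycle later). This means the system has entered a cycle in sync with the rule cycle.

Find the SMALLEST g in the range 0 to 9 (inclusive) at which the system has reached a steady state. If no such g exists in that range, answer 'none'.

Gen 0: 010010101001001
Gen 1 (rule 86): 111110101111111
Gen 2 (rule 54): 000001110000000
Gen 3 (rule 154): 000011101000000
Gen 4 (rule 86): 000100101100000
Gen 5 (rule 54): 001111110010000
Gen 6 (rule 154): 011111101101000
Gen 7 (rule 86): 100000100101100
Gen 8 (rule 54): 110001111110010
Gen 9 (rule 154): 101011111101101
Gen 10 (rule 86): 101000000100101
Gen 11 (rule 54): 111100001111111
Gen 12 (rule 154): 111010011111110

Answer: none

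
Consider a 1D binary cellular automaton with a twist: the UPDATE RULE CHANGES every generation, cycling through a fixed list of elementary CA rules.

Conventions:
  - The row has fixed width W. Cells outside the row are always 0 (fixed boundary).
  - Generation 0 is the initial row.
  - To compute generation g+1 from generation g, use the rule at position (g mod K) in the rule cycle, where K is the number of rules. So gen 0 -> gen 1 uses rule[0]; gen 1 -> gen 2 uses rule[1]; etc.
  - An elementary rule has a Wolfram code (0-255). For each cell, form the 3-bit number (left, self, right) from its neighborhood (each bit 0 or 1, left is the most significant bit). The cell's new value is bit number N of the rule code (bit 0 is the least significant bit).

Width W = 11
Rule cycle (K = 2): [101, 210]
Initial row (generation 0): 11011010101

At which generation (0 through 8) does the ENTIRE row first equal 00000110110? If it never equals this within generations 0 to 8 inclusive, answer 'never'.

Gen 0: 11011010101
Gen 1 (rule 101): 01101111111
Gen 2 (rule 210): 10100111111
Gen 3 (rule 101): 11100000001
Gen 4 (rule 210): 01110000010
Gen 5 (rule 101): 00010111010
Gen 6 (rule 210): 00100011001
Gen 7 (rule 101): 10101001001
Gen 8 (rule 210): 00000110110

Answer: 8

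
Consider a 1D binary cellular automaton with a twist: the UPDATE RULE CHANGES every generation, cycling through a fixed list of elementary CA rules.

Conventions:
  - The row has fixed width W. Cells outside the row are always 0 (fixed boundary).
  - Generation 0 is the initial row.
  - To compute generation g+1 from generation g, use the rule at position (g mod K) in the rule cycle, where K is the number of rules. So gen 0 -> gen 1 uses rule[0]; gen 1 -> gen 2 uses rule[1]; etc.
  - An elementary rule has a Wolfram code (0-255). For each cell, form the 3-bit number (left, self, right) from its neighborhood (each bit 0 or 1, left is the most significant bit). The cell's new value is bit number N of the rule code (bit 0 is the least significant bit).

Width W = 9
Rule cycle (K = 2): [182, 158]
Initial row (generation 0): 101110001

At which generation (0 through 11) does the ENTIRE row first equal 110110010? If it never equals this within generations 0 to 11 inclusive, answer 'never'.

Answer: never

Derivation:
Gen 0: 101110001
Gen 1 (rule 182): 110101011
Gen 2 (rule 158): 100101010
Gen 3 (rule 182): 111111111
Gen 4 (rule 158): 111111110
Gen 5 (rule 182): 011111101
Gen 6 (rule 158): 111111001
Gen 7 (rule 182): 011110111
Gen 8 (rule 158): 111100110
Gen 9 (rule 182): 011011001
Gen 10 (rule 158): 110010111
Gen 11 (rule 182): 001111010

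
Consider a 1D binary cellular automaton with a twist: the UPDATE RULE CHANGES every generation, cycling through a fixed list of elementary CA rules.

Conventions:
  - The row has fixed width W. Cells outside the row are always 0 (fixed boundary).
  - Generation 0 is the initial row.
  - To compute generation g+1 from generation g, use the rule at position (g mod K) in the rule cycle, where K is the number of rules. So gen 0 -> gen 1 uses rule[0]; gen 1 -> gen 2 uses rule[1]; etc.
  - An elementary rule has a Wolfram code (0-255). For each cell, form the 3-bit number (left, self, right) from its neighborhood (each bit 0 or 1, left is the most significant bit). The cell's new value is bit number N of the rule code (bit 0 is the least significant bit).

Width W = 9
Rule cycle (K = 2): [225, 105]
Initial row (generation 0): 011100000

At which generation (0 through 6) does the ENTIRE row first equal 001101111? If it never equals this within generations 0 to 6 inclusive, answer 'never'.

Answer: 1

Derivation:
Gen 0: 011100000
Gen 1 (rule 225): 001101111
Gen 2 (rule 105): 101111001
Gen 3 (rule 225): 010111000
Gen 4 (rule 105): 001101011
Gen 5 (rule 225): 100110101
Gen 6 (rule 105): 000111010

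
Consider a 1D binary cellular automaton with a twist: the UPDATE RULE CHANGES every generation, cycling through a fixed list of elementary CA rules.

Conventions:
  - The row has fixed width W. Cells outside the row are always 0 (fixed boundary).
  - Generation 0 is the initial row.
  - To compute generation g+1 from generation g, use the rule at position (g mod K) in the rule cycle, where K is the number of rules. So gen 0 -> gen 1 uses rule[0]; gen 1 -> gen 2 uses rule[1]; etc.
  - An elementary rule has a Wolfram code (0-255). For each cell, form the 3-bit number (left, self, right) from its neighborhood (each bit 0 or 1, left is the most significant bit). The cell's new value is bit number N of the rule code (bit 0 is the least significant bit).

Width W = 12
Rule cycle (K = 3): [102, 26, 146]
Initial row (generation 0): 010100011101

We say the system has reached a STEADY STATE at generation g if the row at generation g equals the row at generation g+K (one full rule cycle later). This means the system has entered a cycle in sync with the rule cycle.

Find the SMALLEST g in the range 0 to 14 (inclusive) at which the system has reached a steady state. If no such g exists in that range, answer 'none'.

Answer: 3

Derivation:
Gen 0: 010100011101
Gen 1 (rule 102): 111100100111
Gen 2 (rule 26): 100011011100
Gen 3 (rule 146): 010100001010
Gen 4 (rule 102): 111100011110
Gen 5 (rule 26): 100010110001
Gen 6 (rule 146): 010100001010
Gen 7 (rule 102): 111100011110
Gen 8 (rule 26): 100010110001
Gen 9 (rule 146): 010100001010
Gen 10 (rule 102): 111100011110
Gen 11 (rule 26): 100010110001
Gen 12 (rule 146): 010100001010
Gen 13 (rule 102): 111100011110
Gen 14 (rule 26): 100010110001
Gen 15 (rule 146): 010100001010
Gen 16 (rule 102): 111100011110
Gen 17 (rule 26): 100010110001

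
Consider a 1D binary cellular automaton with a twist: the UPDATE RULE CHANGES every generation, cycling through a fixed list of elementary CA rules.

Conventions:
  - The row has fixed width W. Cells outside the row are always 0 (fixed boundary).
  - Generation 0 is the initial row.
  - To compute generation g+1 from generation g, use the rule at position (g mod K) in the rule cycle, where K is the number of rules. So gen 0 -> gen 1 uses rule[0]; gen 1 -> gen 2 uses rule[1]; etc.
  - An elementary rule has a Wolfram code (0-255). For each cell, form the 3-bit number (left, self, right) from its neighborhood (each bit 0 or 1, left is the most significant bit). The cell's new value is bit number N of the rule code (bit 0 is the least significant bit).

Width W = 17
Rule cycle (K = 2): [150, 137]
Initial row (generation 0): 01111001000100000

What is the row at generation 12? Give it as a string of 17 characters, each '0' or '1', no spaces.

Gen 0: 01111001000100000
Gen 1 (rule 150): 10110111101110000
Gen 2 (rule 137): 00100111001100111
Gen 3 (rule 150): 01111010110011010
Gen 4 (rule 137): 01110000100010000
Gen 5 (rule 150): 10101001110111000
Gen 6 (rule 137): 00000001100110011
Gen 7 (rule 150): 00000010011001100
Gen 8 (rule 137): 11111000010001001
Gen 9 (rule 150): 01110100111011111
Gen 10 (rule 137): 01100000110011110
Gen 11 (rule 150): 10010001001101101
Gen 12 (rule 137): 00000100001001000

Answer: 00000100001001000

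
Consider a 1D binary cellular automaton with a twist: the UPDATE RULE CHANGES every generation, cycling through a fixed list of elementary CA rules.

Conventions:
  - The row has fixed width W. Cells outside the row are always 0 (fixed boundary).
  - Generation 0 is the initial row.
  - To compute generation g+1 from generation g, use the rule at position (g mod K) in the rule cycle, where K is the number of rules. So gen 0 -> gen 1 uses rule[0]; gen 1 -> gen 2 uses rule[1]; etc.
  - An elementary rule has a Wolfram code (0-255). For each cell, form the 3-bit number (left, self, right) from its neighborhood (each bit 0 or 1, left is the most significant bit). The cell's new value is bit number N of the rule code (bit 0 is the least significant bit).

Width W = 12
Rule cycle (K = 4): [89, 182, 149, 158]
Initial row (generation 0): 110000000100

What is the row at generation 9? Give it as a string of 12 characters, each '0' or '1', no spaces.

Gen 0: 110000000100
Gen 1 (rule 89): 111111110011
Gen 2 (rule 182): 011111101100
Gen 3 (rule 149): 001111000011
Gen 4 (rule 158): 011110100110
Gen 5 (rule 89): 010010010111
Gen 6 (rule 182): 111111111010
Gen 7 (rule 149): 011111110011
Gen 8 (rule 158): 111111101110
Gen 9 (rule 89): 100000101011

Answer: 100000101011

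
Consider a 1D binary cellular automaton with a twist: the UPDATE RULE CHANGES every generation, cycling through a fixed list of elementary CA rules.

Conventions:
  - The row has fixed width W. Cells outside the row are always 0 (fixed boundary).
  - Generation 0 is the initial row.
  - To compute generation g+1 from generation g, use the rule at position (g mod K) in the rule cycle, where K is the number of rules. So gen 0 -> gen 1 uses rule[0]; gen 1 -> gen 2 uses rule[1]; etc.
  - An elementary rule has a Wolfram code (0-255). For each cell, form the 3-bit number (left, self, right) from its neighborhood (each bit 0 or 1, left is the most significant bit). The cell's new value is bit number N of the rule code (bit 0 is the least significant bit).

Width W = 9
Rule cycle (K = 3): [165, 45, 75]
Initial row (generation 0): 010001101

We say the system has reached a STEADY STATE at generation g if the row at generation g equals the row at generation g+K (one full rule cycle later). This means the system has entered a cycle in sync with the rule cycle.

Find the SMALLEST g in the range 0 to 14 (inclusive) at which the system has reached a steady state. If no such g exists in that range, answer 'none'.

Answer: 12

Derivation:
Gen 0: 010001101
Gen 1 (rule 165): 010100011
Gen 2 (rule 45): 011101010
Gen 3 (rule 75): 110100000
Gen 4 (rule 165): 001101111
Gen 5 (rule 45): 101011000
Gen 6 (rule 75): 000011011
Gen 7 (rule 165): 111000100
Gen 8 (rule 45): 100010101
Gen 9 (rule 75): 001100000
Gen 10 (rule 165): 100001111
Gen 11 (rule 45): 101101000
Gen 12 (rule 75): 001100011
Gen 13 (rule 165): 100001000
Gen 14 (rule 45): 101101011
Gen 15 (rule 75): 001100011
Gen 16 (rule 165): 100001000
Gen 17 (rule 45): 101101011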